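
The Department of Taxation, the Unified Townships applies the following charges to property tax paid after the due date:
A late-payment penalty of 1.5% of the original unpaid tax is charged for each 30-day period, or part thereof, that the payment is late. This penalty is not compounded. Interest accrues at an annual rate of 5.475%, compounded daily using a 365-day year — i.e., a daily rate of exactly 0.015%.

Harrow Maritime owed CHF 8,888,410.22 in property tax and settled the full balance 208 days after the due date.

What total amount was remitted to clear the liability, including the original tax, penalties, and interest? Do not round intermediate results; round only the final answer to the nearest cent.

CHF 10,103,361.75

Penalty periods: ⌈208/30⌉ = 7; penalty = 7 × 1.5% × CHF 8,888,410.22 = CHF 933,283.07…
Interest: CHF 8,888,410.22 × ((1 + 0.00015)^208 − 1) = CHF 8,888,410.22 × 0.03168941… = CHF 281,668.4553…
Total = CHF 8,888,410.22 + CHF 933,283.0731 + CHF 281,668.4553… = CHF 10,103,361.75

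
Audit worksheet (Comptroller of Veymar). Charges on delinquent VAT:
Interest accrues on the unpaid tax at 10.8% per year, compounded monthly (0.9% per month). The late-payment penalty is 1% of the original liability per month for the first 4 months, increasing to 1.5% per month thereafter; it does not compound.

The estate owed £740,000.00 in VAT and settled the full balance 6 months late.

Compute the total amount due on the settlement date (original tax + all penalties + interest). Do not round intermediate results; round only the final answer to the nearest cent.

Penalty, months 1–4: 4 × 1% × £740,000.00 = £29,600.00
Penalty, months 5–6: 2 × 1.5% × £740,000.00 = £22,200.00
Interest: £740,000.00 × ((1 + 0.009)^6 − 1) = £740,000.00 × 0.0552297… = £40,869.9623…
Total = £740,000.00 + £51,800.0000 + £40,869.9623… = £832,669.96

£832,669.96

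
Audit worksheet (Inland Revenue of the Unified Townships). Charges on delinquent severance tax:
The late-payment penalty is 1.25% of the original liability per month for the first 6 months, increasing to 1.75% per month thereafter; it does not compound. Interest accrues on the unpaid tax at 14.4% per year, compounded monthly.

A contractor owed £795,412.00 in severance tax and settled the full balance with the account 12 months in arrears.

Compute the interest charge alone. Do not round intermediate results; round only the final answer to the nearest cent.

Interest (14.4%/yr ÷ 12 = 1.2%/month): £795,412.00 × ((1 + 0.012)^12 − 1) = £122,409.6308…

£122,409.63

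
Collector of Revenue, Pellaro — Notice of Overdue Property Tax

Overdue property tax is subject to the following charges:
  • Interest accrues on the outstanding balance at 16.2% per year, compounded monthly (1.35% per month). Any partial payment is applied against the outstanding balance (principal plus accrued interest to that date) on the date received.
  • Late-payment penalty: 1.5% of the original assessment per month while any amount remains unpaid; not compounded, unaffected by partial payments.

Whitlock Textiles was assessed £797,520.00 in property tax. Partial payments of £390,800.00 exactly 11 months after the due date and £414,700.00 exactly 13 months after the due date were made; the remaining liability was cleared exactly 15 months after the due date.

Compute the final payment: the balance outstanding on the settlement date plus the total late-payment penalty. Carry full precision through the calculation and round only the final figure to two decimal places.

Balance at month 11: £797,520.0000 × (1 + 0.0135)^11 = £924,278.5329…
After £390,800.00 payment: £924,278.5329… − £390,800.00 = £533,478.5329…
Balance at month 13: £533,478.5329… × (1 + 0.0135)^2 = £547,979.6797…
After £414,700.00 payment: £547,979.6797… − £414,700.00 = £133,279.6797…
Balance at month 15: £133,279.6797… × (1 + 0.0135)^2 = £136,902.5213…
Penalty: 15 × 1.5% × £797,520.00 = £179,442.00
Final settlement = outstanding balance + penalty = £136,902.5213… + £179,442.00 = £316,344.52

£316,344.52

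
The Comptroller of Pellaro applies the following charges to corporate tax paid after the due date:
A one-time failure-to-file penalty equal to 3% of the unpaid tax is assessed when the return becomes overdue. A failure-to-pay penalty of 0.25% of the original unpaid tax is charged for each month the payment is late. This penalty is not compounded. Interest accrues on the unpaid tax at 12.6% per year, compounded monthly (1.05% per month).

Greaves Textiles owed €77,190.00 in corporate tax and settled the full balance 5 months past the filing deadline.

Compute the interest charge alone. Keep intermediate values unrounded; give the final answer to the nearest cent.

Interest: €77,190.00 × ((1 + 0.0105)^5 − 1) = €77,190.00 × 0.0536141… = €4,138.4752…

€4,138.48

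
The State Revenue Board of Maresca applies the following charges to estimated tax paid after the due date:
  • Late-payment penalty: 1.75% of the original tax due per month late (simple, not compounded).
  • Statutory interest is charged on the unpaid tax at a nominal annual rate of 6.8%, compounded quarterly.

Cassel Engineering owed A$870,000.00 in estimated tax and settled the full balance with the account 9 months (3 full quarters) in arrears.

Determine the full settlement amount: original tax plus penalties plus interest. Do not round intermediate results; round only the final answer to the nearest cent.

A$1,052,153.56

Late-payment penalty = 1.75% × A$870,000.00 × 9 mo = A$137,025.00
Interest (6.8%/yr ÷ 4 = 1.7%/quarter): A$870,000.00 × ((1 + 0.017)^3 − 1) = A$45,128.5643…
Total = A$870,000.00 + A$137,025.0000 + A$45,128.5643… = A$1,052,153.56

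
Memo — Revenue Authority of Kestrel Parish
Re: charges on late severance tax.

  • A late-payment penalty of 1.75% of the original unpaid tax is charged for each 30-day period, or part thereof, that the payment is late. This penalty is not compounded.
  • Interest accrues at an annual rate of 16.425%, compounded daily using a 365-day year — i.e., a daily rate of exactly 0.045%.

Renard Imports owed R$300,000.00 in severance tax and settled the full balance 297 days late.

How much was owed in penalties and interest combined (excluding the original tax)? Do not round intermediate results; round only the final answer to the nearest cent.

R$95,387.50

Penalty periods: ⌈297/30⌉ = 10; penalty = 10 × 1.75% × R$300,000.00 = R$52,500.00
Interest: R$300,000.00 × ((1 + 0.00045)^297 − 1) = R$300,000.00 × 0.14295834… = R$42,887.5025…
Penalties + interest = R$52,500.0000 + R$42,887.5025… = R$95,387.50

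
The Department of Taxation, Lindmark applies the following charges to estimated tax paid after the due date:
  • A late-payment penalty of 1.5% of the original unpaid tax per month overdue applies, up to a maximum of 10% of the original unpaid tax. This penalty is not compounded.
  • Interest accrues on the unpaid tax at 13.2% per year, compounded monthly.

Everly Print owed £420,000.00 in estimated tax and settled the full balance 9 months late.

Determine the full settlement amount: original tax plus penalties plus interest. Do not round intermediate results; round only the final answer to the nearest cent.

£505,457.26

Penalty (uncapped): 9 × 1.5% × £420,000.00 = £56,700.00; cap = 10% × £420,000.00 = £42,000.00 → penalty = £42,000.00
Interest (13.2%/yr ÷ 12 = 1.1%/month): £420,000.00 × ((1 + 0.011)^9 − 1) = £43,457.2611…
Total = £420,000.00 + £42,000.0000 + £43,457.2611… = £505,457.26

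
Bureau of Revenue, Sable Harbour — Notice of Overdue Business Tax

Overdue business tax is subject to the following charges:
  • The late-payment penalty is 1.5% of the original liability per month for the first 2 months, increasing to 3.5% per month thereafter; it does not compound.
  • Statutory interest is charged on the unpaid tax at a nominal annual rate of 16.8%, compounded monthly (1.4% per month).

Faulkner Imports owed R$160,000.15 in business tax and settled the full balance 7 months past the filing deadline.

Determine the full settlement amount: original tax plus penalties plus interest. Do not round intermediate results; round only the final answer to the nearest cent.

Penalty, months 1–2: 2 × 1.5% × R$160,000.15 = R$4,800.00…
Penalty, months 3–7: 5 × 3.5% × R$160,000.15 = R$28,000.03…
Interest: R$160,000.15 × ((1 + 0.014)^7 − 1) = R$160,000.15 × 0.1022134… = R$16,354.1587…
Total = R$160,000.15 + R$32,800.0308… + R$16,354.1587… = R$209,154.34

R$209,154.34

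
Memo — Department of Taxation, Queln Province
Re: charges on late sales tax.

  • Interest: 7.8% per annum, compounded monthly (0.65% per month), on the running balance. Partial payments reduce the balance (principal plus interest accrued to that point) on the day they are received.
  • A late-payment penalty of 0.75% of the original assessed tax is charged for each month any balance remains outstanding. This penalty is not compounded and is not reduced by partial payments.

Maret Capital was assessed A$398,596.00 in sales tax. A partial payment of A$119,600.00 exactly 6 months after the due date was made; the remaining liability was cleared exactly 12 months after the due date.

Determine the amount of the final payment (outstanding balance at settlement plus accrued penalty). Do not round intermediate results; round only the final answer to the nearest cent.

A$342,355.19

Balance at month 6: A$398,596.0000 × (1 + 0.0065)^6 = A$414,396.0542…
After A$119,600.00 payment: A$414,396.0542… − A$119,600.00 = A$294,796.0542…
Balance at month 12: A$294,796.0542… × (1 + 0.0065)^6 = A$306,481.5544…
Penalty: 12 × 0.75% × A$398,596.00 = A$35,873.64
Final settlement = outstanding balance + penalty = A$306,481.5544… + A$35,873.64 = A$342,355.19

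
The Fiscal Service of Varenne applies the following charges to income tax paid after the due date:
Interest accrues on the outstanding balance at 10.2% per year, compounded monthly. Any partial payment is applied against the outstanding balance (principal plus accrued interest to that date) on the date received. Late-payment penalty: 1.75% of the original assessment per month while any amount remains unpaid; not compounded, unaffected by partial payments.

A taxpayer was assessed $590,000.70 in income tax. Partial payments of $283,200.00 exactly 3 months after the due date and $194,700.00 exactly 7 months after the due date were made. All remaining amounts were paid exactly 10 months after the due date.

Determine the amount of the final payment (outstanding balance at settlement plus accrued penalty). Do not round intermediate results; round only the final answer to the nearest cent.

Monthly rate = 10.2% ÷ 12 = 0.85%
Balance at month 3: $590,000.7000 × (1 + 0.0085)^3 = $605,173.9628…
After $283,200.00 payment: $605,173.9628… − $283,200.00 = $321,973.9628…
Balance at month 7: $321,973.9628… × (1 + 0.0085)^4 = $333,061.4459…
After $194,700.00 payment: $333,061.4459… − $194,700.00 = $138,361.4459…
Balance at month 10: $138,361.4459… × (1 + 0.0085)^3 = $141,919.7376…
Penalty: 10 × 1.75% × $590,000.70 = $103,250.12…
Final settlement = outstanding balance + penalty = $141,919.7376… + $103,250.12… = $245,169.86

$245,169.86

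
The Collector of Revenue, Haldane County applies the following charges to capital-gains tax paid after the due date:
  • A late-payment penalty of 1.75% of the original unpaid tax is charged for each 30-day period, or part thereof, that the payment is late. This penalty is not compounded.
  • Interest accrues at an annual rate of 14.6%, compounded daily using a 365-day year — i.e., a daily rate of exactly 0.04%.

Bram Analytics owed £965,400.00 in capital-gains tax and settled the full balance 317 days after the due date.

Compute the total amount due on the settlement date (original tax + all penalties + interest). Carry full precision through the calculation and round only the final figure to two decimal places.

Penalty periods: ⌈317/30⌉ = 11; penalty = 11 × 1.75% × £965,400.00 = £185,839.50
Interest: £965,400.00 × ((1 + 0.0004)^317 − 1) = £965,400.00 × 0.13516118… = £130,484.6000…
Total = £965,400.00 + £185,839.5000 + £130,484.6000… = £1,281,724.10

£1,281,724.10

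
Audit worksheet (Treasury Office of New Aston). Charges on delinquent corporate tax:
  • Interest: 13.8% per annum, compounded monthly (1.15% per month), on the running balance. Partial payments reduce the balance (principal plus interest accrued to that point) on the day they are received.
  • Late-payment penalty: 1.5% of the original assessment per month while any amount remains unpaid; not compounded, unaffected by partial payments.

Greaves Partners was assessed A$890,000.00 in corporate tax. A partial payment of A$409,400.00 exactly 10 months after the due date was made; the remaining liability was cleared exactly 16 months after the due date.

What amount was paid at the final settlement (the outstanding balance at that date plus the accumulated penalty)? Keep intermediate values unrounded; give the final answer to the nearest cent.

A$843,798.13

Balance at month 10: A$890,000.0000 × (1 + 0.0115)^10 = A$997,812.3564…
After A$409,400.00 payment: A$997,812.3564… − A$409,400.00 = A$588,412.3564…
Balance at month 16: A$588,412.3564… × (1 + 0.0115)^6 = A$630,198.1251…
Penalty: 16 × 1.5% × A$890,000.00 = A$213,600.00
Final settlement = outstanding balance + penalty = A$630,198.1251… + A$213,600.00 = A$843,798.13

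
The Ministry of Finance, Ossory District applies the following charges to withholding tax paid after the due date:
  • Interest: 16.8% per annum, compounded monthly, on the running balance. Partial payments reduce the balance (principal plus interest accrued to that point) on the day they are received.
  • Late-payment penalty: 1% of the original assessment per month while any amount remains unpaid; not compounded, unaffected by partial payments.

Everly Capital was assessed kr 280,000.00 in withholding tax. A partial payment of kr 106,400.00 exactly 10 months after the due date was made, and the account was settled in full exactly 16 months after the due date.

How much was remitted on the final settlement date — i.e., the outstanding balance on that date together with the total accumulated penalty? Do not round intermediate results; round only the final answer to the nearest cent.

kr 278,899.79

Monthly rate = 16.8% ÷ 12 = 1.4%
Balance at month 10: kr 280,000.0000 × (1 + 0.014)^10 = kr 321,764.0957…
After kr 106,400.00 payment: kr 321,764.0957… − kr 106,400.00 = kr 215,364.0957…
Balance at month 16: kr 215,364.0957… × (1 + 0.014)^6 = kr 234,099.7941…
Penalty: 16 × 1% × kr 280,000.00 = kr 44,800.00
Final settlement = outstanding balance + penalty = kr 234,099.7941… + kr 44,800.00 = kr 278,899.79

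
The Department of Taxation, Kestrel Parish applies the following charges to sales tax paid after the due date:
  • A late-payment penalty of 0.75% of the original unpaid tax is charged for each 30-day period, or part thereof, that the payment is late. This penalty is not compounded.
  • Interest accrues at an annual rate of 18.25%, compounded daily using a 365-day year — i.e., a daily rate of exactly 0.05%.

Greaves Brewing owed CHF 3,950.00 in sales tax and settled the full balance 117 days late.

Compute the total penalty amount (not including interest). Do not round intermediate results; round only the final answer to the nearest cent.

Penalty periods: ⌈117/30⌉ = 4; penalty = 4 × 0.75% × CHF 3,950.00 = CHF 118.50

CHF 118.50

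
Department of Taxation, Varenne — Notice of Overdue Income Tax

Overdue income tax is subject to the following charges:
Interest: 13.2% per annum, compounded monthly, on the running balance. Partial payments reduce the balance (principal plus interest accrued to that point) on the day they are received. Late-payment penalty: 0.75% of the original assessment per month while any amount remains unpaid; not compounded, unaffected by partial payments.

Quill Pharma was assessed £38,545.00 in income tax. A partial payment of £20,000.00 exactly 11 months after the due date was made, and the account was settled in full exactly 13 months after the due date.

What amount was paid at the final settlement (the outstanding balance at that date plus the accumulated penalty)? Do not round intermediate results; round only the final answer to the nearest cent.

Monthly rate = 13.2% ÷ 12 = 1.1%
Balance at month 11: £38,545.0000 × (1 + 0.011)^11 = £43,474.1162…
After £20,000.00 payment: £43,474.1162… − £20,000.00 = £23,474.1162…
Balance at month 13: £23,474.1162… × (1 + 0.011)^2 = £23,993.3871…
Penalty: 13 × 0.75% × £38,545.00 = £3,758.14…
Final settlement = outstanding balance + penalty = £23,993.3871… + £3,758.14… = £27,751.52

£27,751.52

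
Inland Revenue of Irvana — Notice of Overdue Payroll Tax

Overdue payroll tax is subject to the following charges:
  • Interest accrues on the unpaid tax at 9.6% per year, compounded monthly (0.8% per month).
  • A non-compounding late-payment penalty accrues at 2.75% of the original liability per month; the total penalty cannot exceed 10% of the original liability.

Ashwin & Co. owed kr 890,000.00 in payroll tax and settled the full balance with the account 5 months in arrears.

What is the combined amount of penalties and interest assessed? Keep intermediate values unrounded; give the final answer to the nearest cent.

kr 125,174.18

Penalty (uncapped): 5 × 2.75% × kr 890,000.00 = kr 122,375.00; cap = 10% × kr 890,000.00 = kr 89,000.00 → penalty = kr 89,000.00
Interest: kr 890,000.00 × ((1 + 0.008)^5 − 1) = kr 890,000.00 × 0.0406451… = kr 36,174.1751…
Penalties + interest = kr 89,000.0000 + kr 36,174.1751… = kr 125,174.18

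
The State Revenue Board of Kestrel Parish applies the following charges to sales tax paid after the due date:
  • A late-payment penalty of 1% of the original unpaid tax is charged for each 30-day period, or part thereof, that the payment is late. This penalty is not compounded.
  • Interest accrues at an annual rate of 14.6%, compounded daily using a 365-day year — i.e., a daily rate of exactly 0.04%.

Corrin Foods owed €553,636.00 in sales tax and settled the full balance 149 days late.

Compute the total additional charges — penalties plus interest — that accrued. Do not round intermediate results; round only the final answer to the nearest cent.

Penalty periods: ⌈149/30⌉ = 5; penalty = 5 × 1% × €553,636.00 = €27,681.80
Interest: €553,636.00 × ((1 + 0.0004)^149 − 1) = €553,636.00 × 0.06139925… = €33,992.8342…
Penalties + interest = €27,681.8000 + €33,992.8342… = €61,674.63

€61,674.63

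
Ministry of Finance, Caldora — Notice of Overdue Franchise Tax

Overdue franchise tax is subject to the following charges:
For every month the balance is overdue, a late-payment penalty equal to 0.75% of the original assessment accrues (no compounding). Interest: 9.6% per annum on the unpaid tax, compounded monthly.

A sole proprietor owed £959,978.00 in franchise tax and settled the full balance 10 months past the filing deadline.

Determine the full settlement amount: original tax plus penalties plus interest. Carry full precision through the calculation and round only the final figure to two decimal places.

Late-payment penalty = 0.75% × £959,978.00 × 10 mo = £71,998.35
Interest (9.6%/yr ÷ 12 = 0.8%/month): £959,978.00 × ((1 + 0.008)^10 − 1) = £79,622.7914…
Total = £959,978.00 + £71,998.3500 + £79,622.7914… = £1,111,599.14

£1,111,599.14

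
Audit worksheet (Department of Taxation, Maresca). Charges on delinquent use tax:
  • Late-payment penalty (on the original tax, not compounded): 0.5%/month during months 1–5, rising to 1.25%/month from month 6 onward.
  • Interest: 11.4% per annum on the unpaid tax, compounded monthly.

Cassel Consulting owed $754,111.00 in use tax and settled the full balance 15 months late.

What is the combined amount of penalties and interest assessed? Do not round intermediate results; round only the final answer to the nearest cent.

Penalty, months 1–5: 5 × 0.5% × $754,111.00 = $18,852.78…
Penalty, months 6–15: 10 × 1.25% × $754,111.00 = $94,263.88…
Interest (11.4%/yr ÷ 12 = 0.95%/month): $754,111.00 × ((1 + 0.0095)^15 − 1) = $114,909.7071…
Penalties + interest = $113,116.6500 + $114,909.7071… = $228,026.36

$228,026.36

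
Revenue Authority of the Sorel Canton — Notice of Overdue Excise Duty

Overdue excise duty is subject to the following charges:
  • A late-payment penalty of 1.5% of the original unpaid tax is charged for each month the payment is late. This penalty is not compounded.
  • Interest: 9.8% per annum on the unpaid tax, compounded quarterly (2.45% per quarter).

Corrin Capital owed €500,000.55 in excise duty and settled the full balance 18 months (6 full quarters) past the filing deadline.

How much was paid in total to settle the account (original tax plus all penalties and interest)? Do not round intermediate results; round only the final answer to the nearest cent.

Late-payment penalty = 1.5% × €500,000.55 × 18 mo = €135,000.15…
Interest: €500,000.55 × ((1 + 0.0245)^6 − 1) = €500,000.55 × 0.1563033… = €78,151.7511…
Total = €500,000.55 + €135,000.1485 + €78,151.7511… = €713,152.45

€713,152.45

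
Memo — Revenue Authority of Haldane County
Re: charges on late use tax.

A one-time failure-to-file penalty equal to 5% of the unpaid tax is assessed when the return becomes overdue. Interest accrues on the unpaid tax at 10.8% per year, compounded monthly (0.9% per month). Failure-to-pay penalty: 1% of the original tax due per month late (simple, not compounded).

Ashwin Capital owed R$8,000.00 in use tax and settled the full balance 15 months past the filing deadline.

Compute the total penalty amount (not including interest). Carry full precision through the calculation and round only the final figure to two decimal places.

R$1,600.00

Failure-to-file penalty: 5% × R$8,000.00 = R$400.00
Failure-to-pay penalty = 1% × R$8,000.00 × 15 mo = R$1,200.00
Total penalty = R$400.00 + R$1,200.00 = R$1,600.00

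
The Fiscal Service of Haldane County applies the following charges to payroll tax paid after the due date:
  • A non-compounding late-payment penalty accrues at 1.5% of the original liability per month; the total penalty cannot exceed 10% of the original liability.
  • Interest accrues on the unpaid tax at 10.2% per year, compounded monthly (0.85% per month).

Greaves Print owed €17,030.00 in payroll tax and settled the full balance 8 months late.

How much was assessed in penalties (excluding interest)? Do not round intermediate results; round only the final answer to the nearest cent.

€1,703.00

Penalty (uncapped): 8 × 1.5% × €17,030.00 = €2,043.60; cap = 10% × €17,030.00 = €1,703.00 → penalty = €1,703.00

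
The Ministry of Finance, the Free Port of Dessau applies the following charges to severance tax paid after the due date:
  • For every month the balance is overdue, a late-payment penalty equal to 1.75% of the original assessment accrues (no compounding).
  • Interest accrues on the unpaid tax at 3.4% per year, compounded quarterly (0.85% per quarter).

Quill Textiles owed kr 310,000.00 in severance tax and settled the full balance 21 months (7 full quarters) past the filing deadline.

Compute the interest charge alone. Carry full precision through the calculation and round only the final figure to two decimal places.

kr 18,922.07

Interest: kr 310,000.00 × ((1 + 0.0085)^7 − 1) = kr 310,000.00 × 0.0610389… = kr 18,922.0677…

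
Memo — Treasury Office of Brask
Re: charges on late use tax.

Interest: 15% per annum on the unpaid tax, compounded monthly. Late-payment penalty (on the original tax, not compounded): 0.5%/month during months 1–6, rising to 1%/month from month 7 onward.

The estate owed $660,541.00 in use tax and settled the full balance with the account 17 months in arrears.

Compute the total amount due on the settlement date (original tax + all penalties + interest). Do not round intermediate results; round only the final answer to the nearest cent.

Penalty, months 1–6: 6 × 0.5% × $660,541.00 = $19,816.23
Penalty, months 7–17: 11 × 1% × $660,541.00 = $72,659.51
Interest (15%/yr ÷ 12 = 1.25%/month): $660,541.00 × ((1 + 0.0125)^17 − 1) = $155,318.4000…
Total = $660,541.00 + $92,475.7400 + $155,318.4000… = $908,335.14

$908,335.14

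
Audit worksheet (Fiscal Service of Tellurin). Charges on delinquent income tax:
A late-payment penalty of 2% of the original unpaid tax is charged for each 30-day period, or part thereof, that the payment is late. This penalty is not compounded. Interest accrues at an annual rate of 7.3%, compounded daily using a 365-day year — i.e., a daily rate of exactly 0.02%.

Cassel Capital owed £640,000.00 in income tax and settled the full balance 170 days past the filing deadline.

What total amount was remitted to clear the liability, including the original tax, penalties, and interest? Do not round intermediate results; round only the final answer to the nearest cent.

£738,931.90

Penalty periods: ⌈170/30⌉ = 6; penalty = 6 × 2% × £640,000.00 = £76,800.00
Interest: £640,000.00 × ((1 + 0.0002)^170 − 1) = £640,000.00 × 0.03458109… = £22,131.8974…
Total = £640,000.00 + £76,800.0000 + £22,131.8974… = £738,931.90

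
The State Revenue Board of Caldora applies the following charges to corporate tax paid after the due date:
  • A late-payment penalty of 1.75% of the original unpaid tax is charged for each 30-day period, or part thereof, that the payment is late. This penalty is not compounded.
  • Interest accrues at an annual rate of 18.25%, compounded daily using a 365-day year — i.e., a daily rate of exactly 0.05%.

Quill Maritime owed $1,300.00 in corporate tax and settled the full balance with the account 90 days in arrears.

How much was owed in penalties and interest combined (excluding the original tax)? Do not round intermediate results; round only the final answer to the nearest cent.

$128.07

Penalty periods: ⌈90/30⌉ = 3; penalty = 3 × 1.75% × $1,300.00 = $68.25
Interest: $1,300.00 × ((1 + 0.0005)^90 − 1) = $1,300.00 × 0.04601610… = $59.8209…
Penalties + interest = $68.2500 + $59.8209… = $128.07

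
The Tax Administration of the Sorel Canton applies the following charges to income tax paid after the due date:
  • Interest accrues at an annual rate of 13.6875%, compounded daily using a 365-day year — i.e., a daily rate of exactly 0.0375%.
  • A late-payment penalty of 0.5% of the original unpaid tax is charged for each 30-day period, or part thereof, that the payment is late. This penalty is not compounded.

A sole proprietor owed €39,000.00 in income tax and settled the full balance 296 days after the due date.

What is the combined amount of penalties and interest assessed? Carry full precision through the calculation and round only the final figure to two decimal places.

Penalty periods: ⌈296/30⌉ = 10; penalty = 10 × 0.5% × €39,000.00 = €1,950.00
Interest: €39,000.00 × ((1 + 0.000375)^296 − 1) = €39,000.00 × 0.11737166… = €4,577.4946…
Penalties + interest = €1,950.0000 + €4,577.4946… = €6,527.49

€6,527.49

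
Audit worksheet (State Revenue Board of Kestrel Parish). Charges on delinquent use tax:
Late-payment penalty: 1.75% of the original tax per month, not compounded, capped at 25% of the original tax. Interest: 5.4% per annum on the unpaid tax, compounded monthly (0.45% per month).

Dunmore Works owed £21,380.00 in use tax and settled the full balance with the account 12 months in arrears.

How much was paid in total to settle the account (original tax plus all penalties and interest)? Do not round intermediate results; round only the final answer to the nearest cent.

£27,053.33

Penalty: 12 × 1.75% × £21,380.00 = £4,489.80 (below the 25% cap of £5,345.00)
Interest: £21,380.00 × ((1 + 0.0045)^12 − 1) = £21,380.00 × 0.0553568… = £1,183.5274…
Total = £21,380.00 + £4,489.8000 + £1,183.5274… = £27,053.33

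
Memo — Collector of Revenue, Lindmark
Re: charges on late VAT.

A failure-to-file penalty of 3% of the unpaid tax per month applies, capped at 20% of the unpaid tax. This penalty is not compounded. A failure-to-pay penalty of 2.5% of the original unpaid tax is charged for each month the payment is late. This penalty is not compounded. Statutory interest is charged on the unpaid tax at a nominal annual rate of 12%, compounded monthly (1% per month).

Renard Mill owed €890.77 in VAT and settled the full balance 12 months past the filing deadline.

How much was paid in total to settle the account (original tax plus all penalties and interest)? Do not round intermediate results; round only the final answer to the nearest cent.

Failure-to-file: 12 × 3% × €890.77 = €320.68…, capped at 20% × €890.77 = €178.15…
Failure-to-pay penalty: 12 × 2.5% × €890.77 = €267.23…
Interest: €890.77 × ((1 + 0.01)^12 − 1) = €890.77 × 0.1268250… = €112.9719…
Total = €890.77 + €445.3850 + €112.9719… = €1,449.13

€1,449.13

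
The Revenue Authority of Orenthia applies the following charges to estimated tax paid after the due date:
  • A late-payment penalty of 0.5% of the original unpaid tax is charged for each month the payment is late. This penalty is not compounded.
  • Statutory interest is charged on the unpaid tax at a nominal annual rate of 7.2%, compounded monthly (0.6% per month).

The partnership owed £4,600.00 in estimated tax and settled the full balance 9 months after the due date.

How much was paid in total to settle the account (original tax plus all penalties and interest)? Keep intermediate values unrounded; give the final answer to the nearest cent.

Late-payment penalty: 9 × 0.5% × £4,600.00 = £207.00
Interest: £4,600.00 × ((1 + 0.006)^9 − 1) = £4,600.00 × 0.0553143… = £254.4458…
Total = £4,600.00 + £207.0000 + £254.4458… = £5,061.45

£5,061.45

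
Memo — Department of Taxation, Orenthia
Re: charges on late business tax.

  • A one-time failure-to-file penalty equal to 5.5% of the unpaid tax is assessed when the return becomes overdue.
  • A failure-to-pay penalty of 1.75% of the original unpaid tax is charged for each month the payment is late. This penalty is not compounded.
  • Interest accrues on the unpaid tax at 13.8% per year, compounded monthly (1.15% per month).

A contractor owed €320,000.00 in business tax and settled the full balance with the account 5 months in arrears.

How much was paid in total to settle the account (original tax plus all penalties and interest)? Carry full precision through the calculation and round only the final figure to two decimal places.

Failure-to-file penalty: 5.5% × €320,000.00 = €17,600.00
Failure-to-pay penalty: 5 × 1.75% × €320,000.00 = €28,000.00
Interest: €320,000.00 × ((1 + 0.0115)^5 − 1) = €320,000.00 × 0.0588378… = €18,828.0948…
Total = €320,000.00 + €45,600.0000 + €18,828.0948… = €384,428.09

€384,428.09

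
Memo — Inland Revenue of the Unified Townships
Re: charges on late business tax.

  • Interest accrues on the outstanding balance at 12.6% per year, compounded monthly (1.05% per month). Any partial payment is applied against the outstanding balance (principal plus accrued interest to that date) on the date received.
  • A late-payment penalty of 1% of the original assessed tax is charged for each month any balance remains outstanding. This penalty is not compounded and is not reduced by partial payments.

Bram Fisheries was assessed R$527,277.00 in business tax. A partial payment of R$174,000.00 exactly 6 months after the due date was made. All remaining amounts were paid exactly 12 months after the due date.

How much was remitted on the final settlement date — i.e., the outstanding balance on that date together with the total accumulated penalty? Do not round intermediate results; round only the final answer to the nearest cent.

Balance at month 6: R$527,277.0000 × (1 + 0.0105)^6 = R$561,379.7397…
After R$174,000.00 payment: R$561,379.7397… − R$174,000.00 = R$387,379.7397…
Balance at month 12: R$387,379.7397… × (1 + 0.0105)^6 = R$412,434.3322…
Penalty: 12 × 1% × R$527,277.00 = R$63,273.24
Final settlement = outstanding balance + penalty = R$412,434.3322… + R$63,273.24 = R$475,707.57

R$475,707.57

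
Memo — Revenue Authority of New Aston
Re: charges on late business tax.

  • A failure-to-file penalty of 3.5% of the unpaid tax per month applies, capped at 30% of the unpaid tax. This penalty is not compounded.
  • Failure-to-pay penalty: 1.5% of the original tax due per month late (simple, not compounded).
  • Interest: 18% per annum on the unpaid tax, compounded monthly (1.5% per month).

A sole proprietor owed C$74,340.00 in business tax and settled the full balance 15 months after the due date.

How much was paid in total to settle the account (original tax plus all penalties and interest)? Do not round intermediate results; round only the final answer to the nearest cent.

C$131,970.75

Failure-to-file: 15 × 3.5% × C$74,340.00 = C$39,028.50, capped at 30% × C$74,340.00 = C$22,302.00
Failure-to-pay penalty: 15 × 1.5% × C$74,340.00 = C$16,726.50
Interest: C$74,340.00 × ((1 + 0.015)^15 − 1) = C$74,340.00 × 0.2502321… = C$18,602.2518…
Total = C$74,340.00 + C$39,028.5000 + C$18,602.2518… = C$131,970.75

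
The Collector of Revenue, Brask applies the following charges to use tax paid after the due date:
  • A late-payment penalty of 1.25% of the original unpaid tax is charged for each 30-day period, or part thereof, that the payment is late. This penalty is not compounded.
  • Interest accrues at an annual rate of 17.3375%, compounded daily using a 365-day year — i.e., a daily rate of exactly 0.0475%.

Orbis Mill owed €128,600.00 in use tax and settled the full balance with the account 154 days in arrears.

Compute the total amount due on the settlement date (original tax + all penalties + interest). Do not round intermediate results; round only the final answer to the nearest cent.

Penalty periods: ⌈154/30⌉ = 6; penalty = 6 × 1.25% × €128,600.00 = €9,645.00
Interest: €128,600.00 × ((1 + 0.000475)^154 − 1) = €128,600.00 × 0.07587322… = €9,757.2965…
Total = €128,600.00 + €9,645.0000 + €9,757.2965… = €148,002.30

€148,002.30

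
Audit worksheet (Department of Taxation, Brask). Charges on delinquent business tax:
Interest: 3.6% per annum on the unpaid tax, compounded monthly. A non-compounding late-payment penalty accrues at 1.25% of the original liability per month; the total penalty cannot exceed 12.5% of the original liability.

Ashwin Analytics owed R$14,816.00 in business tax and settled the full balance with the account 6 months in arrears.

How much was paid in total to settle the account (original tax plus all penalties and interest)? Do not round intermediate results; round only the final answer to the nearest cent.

R$16,195.90

Penalty: 6 × 1.25% × R$14,816.00 = R$1,111.20 (below the 12.5% cap of R$1,852.00)
Interest (3.6%/yr ÷ 12 = 0.3%/month): R$14,816.00 × ((1 + 0.003)^6 − 1) = R$268.6962…
Total = R$14,816.00 + R$1,111.2000 + R$268.6962… = R$16,195.90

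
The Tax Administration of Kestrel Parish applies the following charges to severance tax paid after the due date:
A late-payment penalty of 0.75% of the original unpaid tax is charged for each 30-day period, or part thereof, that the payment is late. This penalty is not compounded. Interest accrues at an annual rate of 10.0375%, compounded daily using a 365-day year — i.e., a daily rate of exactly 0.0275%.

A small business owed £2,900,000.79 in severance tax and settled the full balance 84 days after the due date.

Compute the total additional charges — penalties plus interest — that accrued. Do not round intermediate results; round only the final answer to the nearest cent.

Penalty periods: ⌈84/30⌉ = 3; penalty = 3 × 0.75% × £2,900,000.79 = £65,250.02…
Interest: £2,900,000.79 × ((1 + 0.000275)^84 − 1) = £2,900,000.79 × 0.02336562… = £67,760.3206…
Penalties + interest = £65,250.0178… + £67,760.3206… = £133,010.34

£133,010.34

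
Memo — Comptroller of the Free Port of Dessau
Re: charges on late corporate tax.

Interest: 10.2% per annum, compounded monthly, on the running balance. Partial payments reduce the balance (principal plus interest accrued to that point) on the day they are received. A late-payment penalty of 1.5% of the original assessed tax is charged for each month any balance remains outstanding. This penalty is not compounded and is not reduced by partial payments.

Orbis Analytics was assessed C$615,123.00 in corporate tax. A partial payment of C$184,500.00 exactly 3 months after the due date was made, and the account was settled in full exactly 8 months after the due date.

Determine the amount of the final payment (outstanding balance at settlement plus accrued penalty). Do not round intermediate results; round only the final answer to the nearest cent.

C$539,556.21

Monthly rate = 10.2% ÷ 12 = 0.85%
Balance at month 3: C$615,123.0000 × (1 + 0.0085)^3 = C$630,942.3422…
After C$184,500.00 payment: C$630,942.3422… − C$184,500.00 = C$446,442.3422…
Balance at month 8: C$446,442.3422… × (1 + 0.0085)^5 = C$465,741.4497…
Penalty: 8 × 1.5% × C$615,123.00 = C$73,814.76
Final settlement = outstanding balance + penalty = C$465,741.4497… + C$73,814.76 = C$539,556.21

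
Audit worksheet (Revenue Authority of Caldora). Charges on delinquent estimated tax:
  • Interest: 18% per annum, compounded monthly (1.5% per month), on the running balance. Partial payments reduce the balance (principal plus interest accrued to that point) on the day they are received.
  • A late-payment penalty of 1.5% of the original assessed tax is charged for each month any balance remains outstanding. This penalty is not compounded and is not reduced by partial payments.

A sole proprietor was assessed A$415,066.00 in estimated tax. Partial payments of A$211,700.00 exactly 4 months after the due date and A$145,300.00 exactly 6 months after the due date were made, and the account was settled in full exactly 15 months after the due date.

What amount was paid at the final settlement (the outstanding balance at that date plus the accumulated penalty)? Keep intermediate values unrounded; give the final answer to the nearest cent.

A$196,812.32

Balance at month 4: A$415,066.0000 × (1 + 0.015)^4 = A$440,535.9235…
After A$211,700.00 payment: A$440,535.9235… − A$211,700.00 = A$228,835.9235…
Balance at month 6: A$228,835.9235… × (1 + 0.015)^2 = A$235,752.4893…
After A$145,300.00 payment: A$235,752.4893… − A$145,300.00 = A$90,452.4893…
Balance at month 15: A$90,452.4893… × (1 + 0.015)^9 = A$103,422.4695…
Penalty: 15 × 1.5% × A$415,066.00 = A$93,389.85
Final settlement = outstanding balance + penalty = A$103,422.4695… + A$93,389.85 = A$196,812.32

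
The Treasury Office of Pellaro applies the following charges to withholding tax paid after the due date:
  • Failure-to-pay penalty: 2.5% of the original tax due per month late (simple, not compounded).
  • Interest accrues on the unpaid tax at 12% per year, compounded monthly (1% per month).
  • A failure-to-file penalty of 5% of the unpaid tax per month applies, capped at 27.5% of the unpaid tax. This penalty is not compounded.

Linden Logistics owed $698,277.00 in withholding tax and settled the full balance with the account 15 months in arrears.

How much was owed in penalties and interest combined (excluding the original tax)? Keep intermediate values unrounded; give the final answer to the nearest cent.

$566,280.97

Failure-to-file: 15 × 5% × $698,277.00 = $523,707.75, capped at 27.5% × $698,277.00 = $192,026.18…
Failure-to-pay penalty = 2.5% × $698,277.00 × 15 mo = $261,853.88…
Interest: $698,277.00 × ((1 + 0.01)^15 − 1) = $698,277.00 × 0.1609690… = $112,400.9192…
Penalties + interest = $453,880.0500 + $112,400.9192… = $566,280.97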